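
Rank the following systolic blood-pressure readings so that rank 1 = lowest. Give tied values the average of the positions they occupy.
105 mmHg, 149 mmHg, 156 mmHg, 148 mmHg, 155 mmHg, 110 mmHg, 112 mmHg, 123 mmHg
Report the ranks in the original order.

1, 6, 8, 5, 7, 2, 3, 4

Sorted (ascending): 105, 110, 112, 123, 148, 149, 155, 156
No ties — each value takes its position as its rank.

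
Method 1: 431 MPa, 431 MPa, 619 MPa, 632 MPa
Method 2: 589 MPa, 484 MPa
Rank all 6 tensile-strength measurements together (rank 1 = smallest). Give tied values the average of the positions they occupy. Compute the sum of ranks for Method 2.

7

Sorted (ascending): 431, 431, 484, 589, 619, 632
The 2 values of 431 occupy positions 1–2 → average rank (1+2)/2 = 1.5.
Method 2 values → pooled ranks: 589→4, 484→3
Rank sum = 4 + 3 = 7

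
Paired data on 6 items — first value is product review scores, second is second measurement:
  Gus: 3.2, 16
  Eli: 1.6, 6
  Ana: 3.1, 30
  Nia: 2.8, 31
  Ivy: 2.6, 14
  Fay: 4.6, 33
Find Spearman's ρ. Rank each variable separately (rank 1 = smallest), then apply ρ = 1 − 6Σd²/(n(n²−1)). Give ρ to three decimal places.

Ranks of variable 1: 5, 1, 4, 3, 2, 6
Ranks of variable 2: 3, 1, 4, 5, 2, 6
d = r₁ − r₂: 2, 0, 0, -2, 0, 0
d²: 4, 0, 0, 4, 0, 0; Σd² = 8
ρ = 1 − 6·8/(6·35) = 1 − 48/210 = 0.771

0.771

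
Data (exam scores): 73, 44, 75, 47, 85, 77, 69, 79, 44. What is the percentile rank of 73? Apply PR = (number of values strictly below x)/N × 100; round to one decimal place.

N = 9.
Strictly below 73: 4. Equal to 73: 1.
PR = 4/9 × 100 = 44.4

44.4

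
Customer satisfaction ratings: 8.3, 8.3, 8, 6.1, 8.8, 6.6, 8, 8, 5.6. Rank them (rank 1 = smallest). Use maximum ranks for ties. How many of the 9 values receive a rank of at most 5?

Sorted (ascending): 5.6, 6.1, 6.6, 8, 8, 8, 8.3, 8.3, 8.8
The 3 values of 8 occupy positions 4–6 → each gets rank 6.
The 2 values of 8.3 occupy positions 7–8 → each gets rank 8.
Ranks ≤ 5: {1, 2, 3} → 3 values.

3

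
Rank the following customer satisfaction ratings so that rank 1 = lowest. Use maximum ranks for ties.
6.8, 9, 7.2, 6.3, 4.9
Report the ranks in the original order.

3, 5, 4, 2, 1

Sorted (ascending): 4.9, 6.3, 6.8, 7.2, 9
No ties — each value takes its position as its rank.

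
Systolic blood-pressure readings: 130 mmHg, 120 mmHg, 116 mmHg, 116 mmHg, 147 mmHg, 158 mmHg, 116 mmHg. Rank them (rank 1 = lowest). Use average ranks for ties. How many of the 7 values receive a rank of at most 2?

Sorted (ascending): 116, 116, 116, 120, 130, 147, 158
The 3 values of 116 occupy positions 1–3 → average rank 2.
Ranks ≤ 2: {2, 2, 2} → 3 values.

3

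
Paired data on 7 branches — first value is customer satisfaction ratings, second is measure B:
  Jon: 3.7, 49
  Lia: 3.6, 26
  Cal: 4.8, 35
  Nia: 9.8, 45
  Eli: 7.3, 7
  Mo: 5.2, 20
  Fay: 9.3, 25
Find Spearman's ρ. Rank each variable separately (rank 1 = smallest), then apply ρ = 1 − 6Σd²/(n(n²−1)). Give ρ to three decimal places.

-0.214

Ranks of variable 1: 2, 1, 3, 7, 5, 4, 6
Ranks of variable 2: 7, 4, 5, 6, 1, 2, 3
d = r₁ − r₂: -5, -3, -2, 1, 4, 2, 3
d²: 25, 9, 4, 1, 16, 4, 9; Σd² = 68
ρ = 1 − 6·68/(7·48) = 1 − 408/336 = -0.214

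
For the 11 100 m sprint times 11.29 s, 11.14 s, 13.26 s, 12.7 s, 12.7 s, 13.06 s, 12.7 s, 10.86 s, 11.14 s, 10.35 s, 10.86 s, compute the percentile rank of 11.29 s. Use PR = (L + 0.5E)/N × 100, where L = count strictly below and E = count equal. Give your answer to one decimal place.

N = 11.
Strictly below 11.29: 5. Equal to 11.29: 1.
PR = (5 + 0.5·1)/11 × 100 = 50.0

50.0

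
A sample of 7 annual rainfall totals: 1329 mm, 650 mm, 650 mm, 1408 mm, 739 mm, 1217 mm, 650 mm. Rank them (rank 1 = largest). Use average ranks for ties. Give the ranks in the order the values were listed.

Sorted (descending): 1408, 1329, 1217, 739, 650, 650, 650
The 3 values of 650 occupy positions 5–7 → average rank 6.

2, 6, 6, 1, 4, 3, 6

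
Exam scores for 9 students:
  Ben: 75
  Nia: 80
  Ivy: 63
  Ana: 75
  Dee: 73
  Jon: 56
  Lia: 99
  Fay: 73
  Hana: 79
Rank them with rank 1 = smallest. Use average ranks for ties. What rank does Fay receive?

Sorted (ascending): 56, 63, 73, 73, 75, 75, 79, 80, 99
The 2 values of 73 occupy positions 3–4 → average rank (3+4)/2 = 3.5.
The 2 values of 75 occupy positions 5–6 → average rank (5+6)/2 = 5.5.
Fay has value 73 → rank 3.5.

3.5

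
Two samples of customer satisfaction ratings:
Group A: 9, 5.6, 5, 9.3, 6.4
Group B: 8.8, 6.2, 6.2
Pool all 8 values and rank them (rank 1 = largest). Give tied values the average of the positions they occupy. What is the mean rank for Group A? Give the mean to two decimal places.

Sorted (descending): 9.3, 9, 8.8, 6.4, 6.2, 6.2, 5.6, 5
The 2 values of 6.2 occupy positions 5–6 → average rank (5+6)/2 = 5.5.
Group A values → pooled ranks: 9→2, 5.6→7, 5→8, 9.3→1, 6.4→4
Mean rank = (2 + 7 + 8 + 1 + 4) / 5 = 4.40

4.40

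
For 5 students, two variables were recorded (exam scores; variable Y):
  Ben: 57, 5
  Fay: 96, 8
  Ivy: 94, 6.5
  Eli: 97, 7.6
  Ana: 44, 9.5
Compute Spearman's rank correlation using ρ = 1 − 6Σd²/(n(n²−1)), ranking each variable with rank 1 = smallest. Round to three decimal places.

-0.100

Ranks of variable 1: 2, 4, 3, 5, 1
Ranks of variable 2: 1, 4, 2, 3, 5
d = r₁ − r₂: 1, 0, 1, 2, -4
d²: 1, 0, 1, 4, 16; Σd² = 22
ρ = 1 − 6·22/(5·24) = 1 − 132/120 = -0.100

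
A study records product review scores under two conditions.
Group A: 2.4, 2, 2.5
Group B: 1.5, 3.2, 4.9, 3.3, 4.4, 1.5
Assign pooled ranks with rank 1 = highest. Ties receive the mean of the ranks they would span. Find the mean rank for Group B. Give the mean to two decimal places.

Sorted (descending): 4.9, 4.4, 3.3, 3.2, 2.5, 2.4, 2, 1.5, 1.5
The 2 values of 1.5 occupy positions 8–9 → average rank (8+9)/2 = 8.5.
Group B values → pooled ranks: 1.5→8.5, 3.2→4, 4.9→1, 3.3→3, 4.4→2, 1.5→8.5
Mean rank = (8.5 + 4 + 1 + 3 + 2 + 8.5) / 6 = 4.50

4.50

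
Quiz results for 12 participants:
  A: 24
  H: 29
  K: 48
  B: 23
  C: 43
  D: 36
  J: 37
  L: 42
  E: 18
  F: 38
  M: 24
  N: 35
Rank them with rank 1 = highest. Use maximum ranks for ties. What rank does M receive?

10

Sorted (descending): 48, 43, 42, 38, 37, 36, 35, 29, 24, 24, 23, 18
The 2 values of 24 occupy positions 9–10 → each gets rank 10.
M has value 24 → rank 10.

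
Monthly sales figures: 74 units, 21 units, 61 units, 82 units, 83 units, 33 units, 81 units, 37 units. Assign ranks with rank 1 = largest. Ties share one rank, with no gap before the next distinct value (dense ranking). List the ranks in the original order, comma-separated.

4, 8, 5, 2, 1, 7, 3, 6

Sorted (descending): 83, 82, 81, 74, 61, 37, 33, 21
No ties — each value takes its position as its rank.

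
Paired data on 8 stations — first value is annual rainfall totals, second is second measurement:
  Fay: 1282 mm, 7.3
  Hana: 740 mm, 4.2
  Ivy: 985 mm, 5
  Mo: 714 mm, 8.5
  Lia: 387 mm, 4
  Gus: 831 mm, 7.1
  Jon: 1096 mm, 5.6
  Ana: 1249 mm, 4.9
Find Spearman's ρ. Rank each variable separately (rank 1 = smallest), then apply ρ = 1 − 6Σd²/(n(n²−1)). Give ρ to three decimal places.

Ranks of variable 1: 8, 3, 5, 2, 1, 4, 6, 7
Ranks of variable 2: 7, 2, 4, 8, 1, 6, 5, 3
d = r₁ − r₂: 1, 1, 1, -6, 0, -2, 1, 4
d²: 1, 1, 1, 36, 0, 4, 1, 16; Σd² = 60
ρ = 1 − 6·60/(8·63) = 1 − 360/504 = 0.286

0.286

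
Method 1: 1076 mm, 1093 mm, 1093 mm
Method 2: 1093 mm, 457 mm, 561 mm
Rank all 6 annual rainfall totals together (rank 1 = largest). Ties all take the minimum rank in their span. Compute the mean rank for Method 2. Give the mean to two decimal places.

Sorted (descending): 1093, 1093, 1093, 1076, 561, 457
The 3 values of 1093 occupy positions 1–3 → each gets rank 1.
Method 2 values → pooled ranks: 1093→1, 457→6, 561→5
Mean rank = (1 + 6 + 5) / 3 = 4.00

4.00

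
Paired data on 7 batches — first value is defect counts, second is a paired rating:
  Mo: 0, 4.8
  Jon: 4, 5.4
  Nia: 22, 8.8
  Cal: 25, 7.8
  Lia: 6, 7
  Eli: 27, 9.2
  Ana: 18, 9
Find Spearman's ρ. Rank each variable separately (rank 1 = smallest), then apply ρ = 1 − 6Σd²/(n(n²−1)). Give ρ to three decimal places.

Ranks of variable 1: 1, 2, 5, 6, 3, 7, 4
Ranks of variable 2: 1, 2, 5, 4, 3, 7, 6
d = r₁ − r₂: 0, 0, 0, 2, 0, 0, -2
d²: 0, 0, 0, 4, 0, 0, 4; Σd² = 8
ρ = 1 − 6·8/(7·48) = 1 − 48/336 = 0.857

0.857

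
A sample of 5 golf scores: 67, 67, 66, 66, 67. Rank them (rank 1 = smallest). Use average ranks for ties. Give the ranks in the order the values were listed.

Sorted (ascending): 66, 66, 67, 67, 67
The 2 values of 66 occupy positions 1–2 → average rank (1+2)/2 = 1.5.
The 3 values of 67 occupy positions 3–5 → average rank 4.

4, 4, 1.5, 1.5, 4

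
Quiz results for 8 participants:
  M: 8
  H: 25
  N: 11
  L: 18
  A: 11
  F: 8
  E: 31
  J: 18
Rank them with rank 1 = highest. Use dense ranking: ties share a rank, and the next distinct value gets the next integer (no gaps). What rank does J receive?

Sorted (descending): 31, 25, 18, 18, 11, 11, 8, 8
The 2 values of 18 share dense rank 3.
The 2 values of 11 share dense rank 4.
The 2 values of 8 share dense rank 5.
Remaining distinct values take the next consecutive integers.
J has value 18 → rank 3.

3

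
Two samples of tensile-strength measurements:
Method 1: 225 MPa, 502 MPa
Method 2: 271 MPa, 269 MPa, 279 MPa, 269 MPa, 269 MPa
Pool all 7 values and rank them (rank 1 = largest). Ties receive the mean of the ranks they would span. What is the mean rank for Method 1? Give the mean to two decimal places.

Sorted (descending): 502, 279, 271, 269, 269, 269, 225
The 3 values of 269 occupy positions 4–6 → average rank 5.
Method 1 values → pooled ranks: 225→7, 502→1
Mean rank = (7 + 1) / 2 = 4.00

4.00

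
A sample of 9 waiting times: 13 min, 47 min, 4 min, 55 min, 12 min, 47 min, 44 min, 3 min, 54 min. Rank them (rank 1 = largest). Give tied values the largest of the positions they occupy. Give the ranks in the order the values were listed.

Sorted (descending): 55, 54, 47, 47, 44, 13, 12, 4, 3
The 2 values of 47 occupy positions 3–4 → each gets rank 4.

6, 4, 8, 1, 7, 4, 5, 9, 2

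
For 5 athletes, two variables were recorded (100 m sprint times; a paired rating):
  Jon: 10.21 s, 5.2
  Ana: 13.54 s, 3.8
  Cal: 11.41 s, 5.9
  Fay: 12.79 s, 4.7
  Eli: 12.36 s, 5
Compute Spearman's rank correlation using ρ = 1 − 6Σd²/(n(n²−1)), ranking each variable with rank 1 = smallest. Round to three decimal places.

-0.900

Ranks of variable 1: 1, 5, 2, 4, 3
Ranks of variable 2: 4, 1, 5, 2, 3
d = r₁ − r₂: -3, 4, -3, 2, 0
d²: 9, 16, 9, 4, 0; Σd² = 38
ρ = 1 − 6·38/(5·24) = 1 − 228/120 = -0.900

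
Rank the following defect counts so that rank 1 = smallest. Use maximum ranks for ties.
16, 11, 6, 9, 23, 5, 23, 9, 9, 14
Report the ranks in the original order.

8, 6, 2, 5, 10, 1, 10, 5, 5, 7

Sorted (ascending): 5, 6, 9, 9, 9, 11, 14, 16, 23, 23
The 3 values of 9 occupy positions 3–5 → each gets rank 5.
The 2 values of 23 occupy positions 9–10 → each gets rank 10.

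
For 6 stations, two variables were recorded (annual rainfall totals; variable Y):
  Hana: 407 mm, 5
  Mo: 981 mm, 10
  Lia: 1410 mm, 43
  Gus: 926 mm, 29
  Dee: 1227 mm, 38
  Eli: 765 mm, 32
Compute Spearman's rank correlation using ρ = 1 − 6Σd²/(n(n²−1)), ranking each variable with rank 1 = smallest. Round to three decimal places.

Ranks of variable 1: 1, 4, 6, 3, 5, 2
Ranks of variable 2: 1, 2, 6, 3, 5, 4
d = r₁ − r₂: 0, 2, 0, 0, 0, -2
d²: 0, 4, 0, 0, 0, 4; Σd² = 8
ρ = 1 − 6·8/(6·35) = 1 − 48/210 = 0.771

0.771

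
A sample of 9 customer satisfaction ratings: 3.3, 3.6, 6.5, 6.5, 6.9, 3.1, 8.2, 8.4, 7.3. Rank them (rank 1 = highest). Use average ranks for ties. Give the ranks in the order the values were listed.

Sorted (descending): 8.4, 8.2, 7.3, 6.9, 6.5, 6.5, 3.6, 3.3, 3.1
The 2 values of 6.5 occupy positions 5–6 → average rank (5+6)/2 = 5.5.

8, 7, 5.5, 5.5, 4, 9, 2, 1, 3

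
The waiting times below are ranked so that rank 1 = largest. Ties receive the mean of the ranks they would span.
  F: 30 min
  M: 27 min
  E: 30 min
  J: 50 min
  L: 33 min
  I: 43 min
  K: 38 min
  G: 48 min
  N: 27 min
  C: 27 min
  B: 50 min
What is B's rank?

1.5

Sorted (descending): 50, 50, 48, 43, 38, 33, 30, 30, 27, 27, 27
The 2 values of 50 occupy positions 1–2 → average rank (1+2)/2 = 1.5.
The 2 values of 30 occupy positions 7–8 → average rank (7+8)/2 = 7.5.
The 3 values of 27 occupy positions 9–11 → average rank 10.
B has value 50 min → rank 1.5.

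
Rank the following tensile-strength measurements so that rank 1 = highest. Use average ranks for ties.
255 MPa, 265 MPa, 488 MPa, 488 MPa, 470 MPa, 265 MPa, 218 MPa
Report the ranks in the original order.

6, 4.5, 1.5, 1.5, 3, 4.5, 7

Sorted (descending): 488, 488, 470, 265, 265, 255, 218
The 2 values of 488 occupy positions 1–2 → average rank (1+2)/2 = 1.5.
The 2 values of 265 occupy positions 4–5 → average rank (4+5)/2 = 4.5.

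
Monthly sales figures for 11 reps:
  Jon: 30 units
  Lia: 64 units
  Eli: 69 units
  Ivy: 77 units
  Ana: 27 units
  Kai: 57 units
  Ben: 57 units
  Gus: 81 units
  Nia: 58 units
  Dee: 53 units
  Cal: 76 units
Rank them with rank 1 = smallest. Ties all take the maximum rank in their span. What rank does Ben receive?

5

Sorted (ascending): 27, 30, 53, 57, 57, 58, 64, 69, 76, 77, 81
The 2 values of 57 occupy positions 4–5 → each gets rank 5.
Ben has value 57 units → rank 5.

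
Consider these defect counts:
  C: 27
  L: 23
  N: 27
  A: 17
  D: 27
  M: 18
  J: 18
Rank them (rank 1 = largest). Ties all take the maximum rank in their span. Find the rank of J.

Sorted (descending): 27, 27, 27, 23, 18, 18, 17
The 3 values of 27 occupy positions 1–3 → each gets rank 3.
The 2 values of 18 occupy positions 5–6 → each gets rank 6.
J has value 18 → rank 6.

6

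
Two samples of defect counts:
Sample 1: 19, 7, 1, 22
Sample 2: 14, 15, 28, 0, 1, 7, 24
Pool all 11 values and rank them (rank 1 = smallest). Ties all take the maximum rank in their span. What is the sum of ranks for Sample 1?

25

Sorted (ascending): 0, 1, 1, 7, 7, 14, 15, 19, 22, 24, 28
The 2 values of 1 occupy positions 2–3 → each gets rank 3.
The 2 values of 7 occupy positions 4–5 → each gets rank 5.
Sample 1 values → pooled ranks: 19→8, 7→5, 1→3, 22→9
Rank sum = 8 + 5 + 3 + 9 = 25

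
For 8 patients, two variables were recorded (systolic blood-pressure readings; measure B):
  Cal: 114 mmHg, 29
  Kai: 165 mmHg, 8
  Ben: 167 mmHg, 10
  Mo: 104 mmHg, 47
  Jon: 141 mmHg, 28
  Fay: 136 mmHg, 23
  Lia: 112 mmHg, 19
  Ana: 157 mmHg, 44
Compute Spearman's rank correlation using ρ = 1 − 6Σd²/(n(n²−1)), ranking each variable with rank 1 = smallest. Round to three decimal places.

-0.571

Ranks of variable 1: 3, 7, 8, 1, 5, 4, 2, 6
Ranks of variable 2: 6, 1, 2, 8, 5, 4, 3, 7
d = r₁ − r₂: -3, 6, 6, -7, 0, 0, -1, -1
d²: 9, 36, 36, 49, 0, 0, 1, 1; Σd² = 132
ρ = 1 − 6·132/(8·63) = 1 − 792/504 = -0.571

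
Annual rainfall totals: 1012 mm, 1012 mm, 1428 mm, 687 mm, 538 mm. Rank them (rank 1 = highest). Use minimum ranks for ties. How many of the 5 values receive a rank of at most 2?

Sorted (descending): 1428, 1012, 1012, 687, 538
The 2 values of 1012 occupy positions 2–3 → each gets rank 2.
Ranks ≤ 2: {1, 2, 2} → 3 values.

3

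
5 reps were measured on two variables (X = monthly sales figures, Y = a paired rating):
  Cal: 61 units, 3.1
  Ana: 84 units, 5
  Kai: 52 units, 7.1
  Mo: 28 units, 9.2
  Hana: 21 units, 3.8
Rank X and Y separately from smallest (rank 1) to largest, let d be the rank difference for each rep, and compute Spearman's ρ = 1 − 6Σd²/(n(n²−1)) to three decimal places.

Ranks of variable 1: 4, 5, 3, 2, 1
Ranks of variable 2: 1, 3, 4, 5, 2
d = r₁ − r₂: 3, 2, -1, -3, -1
d²: 9, 4, 1, 9, 1; Σd² = 24
ρ = 1 − 6·24/(5·24) = 1 − 144/120 = -0.200

-0.200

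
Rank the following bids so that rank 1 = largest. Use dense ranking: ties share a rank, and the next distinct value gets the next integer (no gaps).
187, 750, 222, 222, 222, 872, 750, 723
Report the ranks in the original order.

Sorted (descending): 872, 750, 750, 723, 222, 222, 222, 187
The 2 values of 750 share dense rank 2.
The 3 values of 222 share dense rank 4.
Remaining distinct values take the next consecutive integers.

5, 2, 4, 4, 4, 1, 2, 3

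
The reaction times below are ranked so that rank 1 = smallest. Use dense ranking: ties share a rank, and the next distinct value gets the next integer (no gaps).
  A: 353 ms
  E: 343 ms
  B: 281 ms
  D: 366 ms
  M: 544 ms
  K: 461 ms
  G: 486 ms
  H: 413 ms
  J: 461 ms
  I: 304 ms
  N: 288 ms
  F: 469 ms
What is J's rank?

8

Sorted (ascending): 281, 288, 304, 343, 353, 366, 413, 461, 461, 469, 486, 544
The 2 values of 461 share dense rank 8.
Remaining distinct values take the next consecutive integers.
J has value 461 ms → rank 8.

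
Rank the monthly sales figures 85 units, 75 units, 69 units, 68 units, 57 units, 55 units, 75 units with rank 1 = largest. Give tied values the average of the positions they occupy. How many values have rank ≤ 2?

Sorted (descending): 85, 75, 75, 69, 68, 57, 55
The 2 values of 75 occupy positions 2–3 → average rank (2+3)/2 = 2.5.
Ranks ≤ 2: {1} → 1 value.

1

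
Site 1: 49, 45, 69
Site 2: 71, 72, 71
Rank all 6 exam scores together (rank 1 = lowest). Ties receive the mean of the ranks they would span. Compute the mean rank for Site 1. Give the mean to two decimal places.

2.00

Sorted (ascending): 45, 49, 69, 71, 71, 72
The 2 values of 71 occupy positions 4–5 → average rank (4+5)/2 = 4.5.
Site 1 values → pooled ranks: 49→2, 45→1, 69→3
Mean rank = (2 + 1 + 3) / 3 = 2.00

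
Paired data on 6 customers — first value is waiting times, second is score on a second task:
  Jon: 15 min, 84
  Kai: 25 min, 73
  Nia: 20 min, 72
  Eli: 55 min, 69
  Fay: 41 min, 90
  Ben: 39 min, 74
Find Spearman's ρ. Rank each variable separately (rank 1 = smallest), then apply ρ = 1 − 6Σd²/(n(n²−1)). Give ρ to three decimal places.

-0.200

Ranks of variable 1: 1, 3, 2, 6, 5, 4
Ranks of variable 2: 5, 3, 2, 1, 6, 4
d = r₁ − r₂: -4, 0, 0, 5, -1, 0
d²: 16, 0, 0, 25, 1, 0; Σd² = 42
ρ = 1 − 6·42/(6·35) = 1 − 252/210 = -0.200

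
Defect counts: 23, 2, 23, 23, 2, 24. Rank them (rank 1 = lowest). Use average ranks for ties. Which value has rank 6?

24

Sorted (ascending): 2, 2, 23, 23, 23, 24
The 2 values of 2 occupy positions 1–2 → average rank (1+2)/2 = 1.5.
The 3 values of 23 occupy positions 3–5 → average rank 4.
Rank 6 → value 24.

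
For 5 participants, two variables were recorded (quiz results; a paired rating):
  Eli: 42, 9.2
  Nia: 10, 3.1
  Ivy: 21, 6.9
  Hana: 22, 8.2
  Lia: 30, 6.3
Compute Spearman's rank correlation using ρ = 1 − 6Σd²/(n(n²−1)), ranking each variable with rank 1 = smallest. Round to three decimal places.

Ranks of variable 1: 5, 1, 2, 3, 4
Ranks of variable 2: 5, 1, 3, 4, 2
d = r₁ − r₂: 0, 0, -1, -1, 2
d²: 0, 0, 1, 1, 4; Σd² = 6
ρ = 1 − 6·6/(5·24) = 1 − 36/120 = 0.700

0.700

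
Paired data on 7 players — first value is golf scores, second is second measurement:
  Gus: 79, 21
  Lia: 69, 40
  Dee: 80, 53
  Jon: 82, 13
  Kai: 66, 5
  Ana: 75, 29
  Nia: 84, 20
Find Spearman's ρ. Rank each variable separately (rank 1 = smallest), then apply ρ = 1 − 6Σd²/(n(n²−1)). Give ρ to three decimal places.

0.000

Ranks of variable 1: 4, 2, 5, 6, 1, 3, 7
Ranks of variable 2: 4, 6, 7, 2, 1, 5, 3
d = r₁ − r₂: 0, -4, -2, 4, 0, -2, 4
d²: 0, 16, 4, 16, 0, 4, 16; Σd² = 56
ρ = 1 − 6·56/(7·48) = 1 − 336/336 = 0.000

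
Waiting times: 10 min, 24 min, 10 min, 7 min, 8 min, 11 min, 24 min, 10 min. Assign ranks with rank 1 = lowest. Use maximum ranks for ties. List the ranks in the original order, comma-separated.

Sorted (ascending): 7, 8, 10, 10, 10, 11, 24, 24
The 3 values of 10 occupy positions 3–5 → each gets rank 5.
The 2 values of 24 occupy positions 7–8 → each gets rank 8.

5, 8, 5, 1, 2, 6, 8, 5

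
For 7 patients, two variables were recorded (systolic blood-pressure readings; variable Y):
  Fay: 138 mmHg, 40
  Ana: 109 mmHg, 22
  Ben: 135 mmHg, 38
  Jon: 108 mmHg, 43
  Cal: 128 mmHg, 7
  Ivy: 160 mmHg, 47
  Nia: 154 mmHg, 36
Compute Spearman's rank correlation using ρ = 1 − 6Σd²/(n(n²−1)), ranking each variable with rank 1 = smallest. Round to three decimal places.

Ranks of variable 1: 5, 2, 4, 1, 3, 7, 6
Ranks of variable 2: 5, 2, 4, 6, 1, 7, 3
d = r₁ − r₂: 0, 0, 0, -5, 2, 0, 3
d²: 0, 0, 0, 25, 4, 0, 9; Σd² = 38
ρ = 1 − 6·38/(7·48) = 1 − 228/336 = 0.321

0.321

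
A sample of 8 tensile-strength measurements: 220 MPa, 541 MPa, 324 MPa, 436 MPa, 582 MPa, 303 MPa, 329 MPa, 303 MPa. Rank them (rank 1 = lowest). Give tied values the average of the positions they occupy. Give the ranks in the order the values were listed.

Sorted (ascending): 220, 303, 303, 324, 329, 436, 541, 582
The 2 values of 303 occupy positions 2–3 → average rank (2+3)/2 = 2.5.

1, 7, 4, 6, 8, 2.5, 5, 2.5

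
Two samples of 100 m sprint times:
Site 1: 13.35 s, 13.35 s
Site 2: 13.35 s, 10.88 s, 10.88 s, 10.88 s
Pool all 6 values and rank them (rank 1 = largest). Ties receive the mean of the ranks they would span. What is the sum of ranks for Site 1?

Sorted (descending): 13.35, 13.35, 13.35, 10.88, 10.88, 10.88
The 3 values of 13.35 occupy positions 1–3 → average rank 2.
The 3 values of 10.88 occupy positions 4–6 → average rank 5.
Site 1 values → pooled ranks: 13.35→2, 13.35→2
Rank sum = 2 + 2 = 4

4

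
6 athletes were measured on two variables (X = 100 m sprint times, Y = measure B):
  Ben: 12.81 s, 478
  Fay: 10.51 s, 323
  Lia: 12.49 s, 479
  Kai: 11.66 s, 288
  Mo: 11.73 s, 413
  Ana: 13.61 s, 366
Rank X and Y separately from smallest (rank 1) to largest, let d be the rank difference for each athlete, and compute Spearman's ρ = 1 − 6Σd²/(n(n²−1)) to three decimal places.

0.543

Ranks of variable 1: 5, 1, 4, 2, 3, 6
Ranks of variable 2: 5, 2, 6, 1, 4, 3
d = r₁ − r₂: 0, -1, -2, 1, -1, 3
d²: 0, 1, 4, 1, 1, 9; Σd² = 16
ρ = 1 − 6·16/(6·35) = 1 − 96/210 = 0.543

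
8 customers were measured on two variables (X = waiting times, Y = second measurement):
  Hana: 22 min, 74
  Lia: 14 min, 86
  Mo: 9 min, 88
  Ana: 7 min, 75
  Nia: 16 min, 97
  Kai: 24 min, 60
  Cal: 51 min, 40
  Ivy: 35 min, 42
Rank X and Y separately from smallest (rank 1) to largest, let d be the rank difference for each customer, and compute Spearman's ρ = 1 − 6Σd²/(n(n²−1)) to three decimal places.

Ranks of variable 1: 5, 3, 2, 1, 4, 6, 8, 7
Ranks of variable 2: 4, 6, 7, 5, 8, 3, 1, 2
d = r₁ − r₂: 1, -3, -5, -4, -4, 3, 7, 5
d²: 1, 9, 25, 16, 16, 9, 49, 25; Σd² = 150
ρ = 1 − 6·150/(8·63) = 1 − 900/504 = -0.786

-0.786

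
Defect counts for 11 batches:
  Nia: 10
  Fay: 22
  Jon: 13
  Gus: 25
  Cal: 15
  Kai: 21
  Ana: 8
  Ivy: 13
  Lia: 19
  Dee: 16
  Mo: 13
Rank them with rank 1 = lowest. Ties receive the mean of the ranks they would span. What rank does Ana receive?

Sorted (ascending): 8, 10, 13, 13, 13, 15, 16, 19, 21, 22, 25
The 3 values of 13 occupy positions 3–5 → average rank 4.
Ana has value 8 → rank 1.

1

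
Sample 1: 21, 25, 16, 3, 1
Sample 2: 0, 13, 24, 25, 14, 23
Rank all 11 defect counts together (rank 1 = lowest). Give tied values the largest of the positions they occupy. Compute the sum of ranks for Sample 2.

Sorted (ascending): 0, 1, 3, 13, 14, 16, 21, 23, 24, 25, 25
The 2 values of 25 occupy positions 10–11 → each gets rank 11.
Sample 2 values → pooled ranks: 0→1, 13→4, 24→9, 25→11, 14→5, 23→8
Rank sum = 1 + 4 + 9 + 11 + 5 + 8 = 38

38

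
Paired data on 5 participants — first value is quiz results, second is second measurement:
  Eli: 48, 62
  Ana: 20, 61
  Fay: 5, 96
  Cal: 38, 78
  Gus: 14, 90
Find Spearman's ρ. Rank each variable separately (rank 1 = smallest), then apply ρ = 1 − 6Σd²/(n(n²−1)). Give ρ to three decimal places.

-0.700

Ranks of variable 1: 5, 3, 1, 4, 2
Ranks of variable 2: 2, 1, 5, 3, 4
d = r₁ − r₂: 3, 2, -4, 1, -2
d²: 9, 4, 16, 1, 4; Σd² = 34
ρ = 1 − 6·34/(5·24) = 1 − 204/120 = -0.700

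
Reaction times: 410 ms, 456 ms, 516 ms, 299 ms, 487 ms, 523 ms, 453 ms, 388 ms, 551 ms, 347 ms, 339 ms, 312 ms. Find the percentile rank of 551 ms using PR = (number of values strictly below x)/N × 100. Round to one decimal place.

N = 12.
Strictly below 551: 11. Equal to 551: 1.
PR = 11/12 × 100 = 91.7

91.7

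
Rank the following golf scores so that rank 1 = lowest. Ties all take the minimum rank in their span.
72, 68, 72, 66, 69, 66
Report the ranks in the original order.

5, 3, 5, 1, 4, 1

Sorted (ascending): 66, 66, 68, 69, 72, 72
The 2 values of 66 occupy positions 1–2 → each gets rank 1.
The 2 values of 72 occupy positions 5–6 → each gets rank 5.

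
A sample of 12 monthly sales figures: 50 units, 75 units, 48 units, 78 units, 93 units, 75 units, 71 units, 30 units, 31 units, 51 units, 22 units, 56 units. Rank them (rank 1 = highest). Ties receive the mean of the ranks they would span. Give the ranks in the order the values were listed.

Sorted (descending): 93, 78, 75, 75, 71, 56, 51, 50, 48, 31, 30, 22
The 2 values of 75 occupy positions 3–4 → average rank (3+4)/2 = 3.5.

8, 3.5, 9, 2, 1, 3.5, 5, 11, 10, 7, 12, 6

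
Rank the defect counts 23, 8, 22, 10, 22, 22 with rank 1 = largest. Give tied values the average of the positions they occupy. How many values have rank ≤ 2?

Sorted (descending): 23, 22, 22, 22, 10, 8
The 3 values of 22 occupy positions 2–4 → average rank 3.
Ranks ≤ 2: {1} → 1 value.

1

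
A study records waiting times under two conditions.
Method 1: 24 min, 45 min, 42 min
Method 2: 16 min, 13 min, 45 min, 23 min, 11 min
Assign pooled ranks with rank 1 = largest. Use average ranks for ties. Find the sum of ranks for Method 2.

Sorted (descending): 45, 45, 42, 24, 23, 16, 13, 11
The 2 values of 45 occupy positions 1–2 → average rank (1+2)/2 = 1.5.
Method 2 values → pooled ranks: 16→6, 13→7, 45→1.5, 23→5, 11→8
Rank sum = 6 + 7 + 1.5 + 5 + 8 = 27.5

27.5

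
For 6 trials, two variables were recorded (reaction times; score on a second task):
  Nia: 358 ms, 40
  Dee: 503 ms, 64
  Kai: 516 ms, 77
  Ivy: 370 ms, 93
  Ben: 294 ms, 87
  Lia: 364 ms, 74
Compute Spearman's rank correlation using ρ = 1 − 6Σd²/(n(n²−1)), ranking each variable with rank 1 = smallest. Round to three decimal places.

0.029

Ranks of variable 1: 2, 5, 6, 4, 1, 3
Ranks of variable 2: 1, 2, 4, 6, 5, 3
d = r₁ − r₂: 1, 3, 2, -2, -4, 0
d²: 1, 9, 4, 4, 16, 0; Σd² = 34
ρ = 1 − 6·34/(6·35) = 1 − 204/210 = 0.029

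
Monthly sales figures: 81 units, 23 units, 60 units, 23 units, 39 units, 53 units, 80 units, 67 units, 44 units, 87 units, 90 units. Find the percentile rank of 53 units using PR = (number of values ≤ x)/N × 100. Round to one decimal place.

N = 11.
Strictly below 53: 4. Equal to 53: 1.
PR = 5/11 × 100 = 45.5

45.5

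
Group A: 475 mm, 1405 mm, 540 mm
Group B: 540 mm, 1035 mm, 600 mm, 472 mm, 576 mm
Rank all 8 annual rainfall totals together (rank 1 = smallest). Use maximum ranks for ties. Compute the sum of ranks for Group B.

Sorted (ascending): 472, 475, 540, 540, 576, 600, 1035, 1405
The 2 values of 540 occupy positions 3–4 → each gets rank 4.
Group B values → pooled ranks: 540→4, 1035→7, 600→6, 472→1, 576→5
Rank sum = 4 + 7 + 6 + 1 + 5 = 23

23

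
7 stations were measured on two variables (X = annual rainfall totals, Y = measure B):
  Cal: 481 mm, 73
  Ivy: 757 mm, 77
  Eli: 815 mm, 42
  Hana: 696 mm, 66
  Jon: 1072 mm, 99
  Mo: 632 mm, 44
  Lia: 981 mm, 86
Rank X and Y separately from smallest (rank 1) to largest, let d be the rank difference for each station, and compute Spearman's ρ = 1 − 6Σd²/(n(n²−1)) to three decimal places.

Ranks of variable 1: 1, 4, 5, 3, 7, 2, 6
Ranks of variable 2: 4, 5, 1, 3, 7, 2, 6
d = r₁ − r₂: -3, -1, 4, 0, 0, 0, 0
d²: 9, 1, 16, 0, 0, 0, 0; Σd² = 26
ρ = 1 − 6·26/(7·48) = 1 − 156/336 = 0.536

0.536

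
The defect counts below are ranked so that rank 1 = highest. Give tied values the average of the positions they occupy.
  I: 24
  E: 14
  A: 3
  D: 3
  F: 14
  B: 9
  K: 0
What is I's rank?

Sorted (descending): 24, 14, 14, 9, 3, 3, 0
The 2 values of 14 occupy positions 2–3 → average rank (2+3)/2 = 2.5.
The 2 values of 3 occupy positions 5–6 → average rank (5+6)/2 = 5.5.
I has value 24 → rank 1.

1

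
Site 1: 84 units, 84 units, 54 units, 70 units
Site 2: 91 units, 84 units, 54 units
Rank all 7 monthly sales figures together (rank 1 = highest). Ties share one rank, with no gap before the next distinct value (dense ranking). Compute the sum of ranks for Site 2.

7

Sorted (descending): 91, 84, 84, 84, 70, 54, 54
The 3 values of 84 share dense rank 2.
The 2 values of 54 share dense rank 4.
Remaining distinct values take the next consecutive integers.
Site 2 values → pooled ranks: 91→1, 84→2, 54→4
Rank sum = 1 + 2 + 4 = 7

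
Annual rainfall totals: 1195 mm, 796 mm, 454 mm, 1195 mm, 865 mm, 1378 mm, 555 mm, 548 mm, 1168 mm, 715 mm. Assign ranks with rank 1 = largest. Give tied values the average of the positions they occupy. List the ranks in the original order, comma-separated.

Sorted (descending): 1378, 1195, 1195, 1168, 865, 796, 715, 555, 548, 454
The 2 values of 1195 occupy positions 2–3 → average rank (2+3)/2 = 2.5.

2.5, 6, 10, 2.5, 5, 1, 8, 9, 4, 7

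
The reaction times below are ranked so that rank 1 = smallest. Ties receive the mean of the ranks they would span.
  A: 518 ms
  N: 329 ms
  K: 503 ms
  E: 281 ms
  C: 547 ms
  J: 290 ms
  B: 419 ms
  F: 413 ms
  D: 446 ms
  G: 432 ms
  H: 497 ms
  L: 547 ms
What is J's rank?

Sorted (ascending): 281, 290, 329, 413, 419, 432, 446, 497, 503, 518, 547, 547
The 2 values of 547 occupy positions 11–12 → average rank (11+12)/2 = 11.5.
J has value 290 ms → rank 2.

2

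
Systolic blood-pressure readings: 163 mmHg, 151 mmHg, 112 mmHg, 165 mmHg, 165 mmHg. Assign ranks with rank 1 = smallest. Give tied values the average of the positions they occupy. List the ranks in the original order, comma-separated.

3, 2, 1, 4.5, 4.5

Sorted (ascending): 112, 151, 163, 165, 165
The 2 values of 165 occupy positions 4–5 → average rank (4+5)/2 = 4.5.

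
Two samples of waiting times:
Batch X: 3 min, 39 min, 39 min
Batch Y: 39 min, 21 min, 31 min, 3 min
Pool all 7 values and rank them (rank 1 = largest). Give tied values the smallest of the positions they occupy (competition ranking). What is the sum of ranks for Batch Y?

16

Sorted (descending): 39, 39, 39, 31, 21, 3, 3
The 3 values of 39 occupy positions 1–3 → each gets rank 1.
The 2 values of 3 occupy positions 6–7 → each gets rank 6.
Batch Y values → pooled ranks: 39→1, 21→5, 31→4, 3→6
Rank sum = 1 + 5 + 4 + 6 = 16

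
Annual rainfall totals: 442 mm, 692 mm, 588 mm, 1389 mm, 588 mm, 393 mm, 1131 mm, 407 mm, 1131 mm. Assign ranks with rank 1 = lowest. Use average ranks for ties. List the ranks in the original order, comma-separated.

Sorted (ascending): 393, 407, 442, 588, 588, 692, 1131, 1131, 1389
The 2 values of 588 occupy positions 4–5 → average rank (4+5)/2 = 4.5.
The 2 values of 1131 occupy positions 7–8 → average rank (7+8)/2 = 7.5.

3, 6, 4.5, 9, 4.5, 1, 7.5, 2, 7.5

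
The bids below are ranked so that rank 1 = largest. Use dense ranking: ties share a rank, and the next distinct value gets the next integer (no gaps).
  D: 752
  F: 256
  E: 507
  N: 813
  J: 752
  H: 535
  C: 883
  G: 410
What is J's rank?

Sorted (descending): 883, 813, 752, 752, 535, 507, 410, 256
The 2 values of 752 share dense rank 3.
Remaining distinct values take the next consecutive integers.
J has value 752 → rank 3.

3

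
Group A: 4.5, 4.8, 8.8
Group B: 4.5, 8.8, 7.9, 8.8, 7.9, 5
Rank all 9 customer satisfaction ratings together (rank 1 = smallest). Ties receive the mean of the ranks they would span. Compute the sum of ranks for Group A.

Sorted (ascending): 4.5, 4.5, 4.8, 5, 7.9, 7.9, 8.8, 8.8, 8.8
The 2 values of 4.5 occupy positions 1–2 → average rank (1+2)/2 = 1.5.
The 2 values of 7.9 occupy positions 5–6 → average rank (5+6)/2 = 5.5.
The 3 values of 8.8 occupy positions 7–9 → average rank 8.
Group A values → pooled ranks: 4.5→1.5, 4.8→3, 8.8→8
Rank sum = 1.5 + 3 + 8 = 12.5

12.5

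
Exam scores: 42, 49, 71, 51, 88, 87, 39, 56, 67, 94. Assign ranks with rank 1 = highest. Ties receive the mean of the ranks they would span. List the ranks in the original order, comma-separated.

Sorted (descending): 94, 88, 87, 71, 67, 56, 51, 49, 42, 39
No ties — each value takes its position as its rank.

9, 8, 4, 7, 2, 3, 10, 6, 5, 1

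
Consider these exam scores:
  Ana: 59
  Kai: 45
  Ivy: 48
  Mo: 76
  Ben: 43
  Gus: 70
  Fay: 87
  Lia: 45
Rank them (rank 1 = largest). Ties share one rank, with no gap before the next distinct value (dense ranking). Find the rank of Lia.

Sorted (descending): 87, 76, 70, 59, 48, 45, 45, 43
The 2 values of 45 share dense rank 6.
Remaining distinct values take the next consecutive integers.
Lia has value 45 → rank 6.

6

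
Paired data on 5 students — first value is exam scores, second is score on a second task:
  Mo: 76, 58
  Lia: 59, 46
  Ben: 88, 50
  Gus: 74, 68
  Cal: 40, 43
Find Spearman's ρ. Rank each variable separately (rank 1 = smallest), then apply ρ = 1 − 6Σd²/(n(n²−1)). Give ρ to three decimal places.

Ranks of variable 1: 4, 2, 5, 3, 1
Ranks of variable 2: 4, 2, 3, 5, 1
d = r₁ − r₂: 0, 0, 2, -2, 0
d²: 0, 0, 4, 4, 0; Σd² = 8
ρ = 1 − 6·8/(5·24) = 1 − 48/120 = 0.600

0.600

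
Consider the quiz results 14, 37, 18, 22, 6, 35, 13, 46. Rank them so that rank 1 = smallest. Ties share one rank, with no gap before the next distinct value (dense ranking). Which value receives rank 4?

18

Sorted (ascending): 6, 13, 14, 18, 22, 35, 37, 46
No ties — each value takes its position as its rank.
Rank 4 → value 18.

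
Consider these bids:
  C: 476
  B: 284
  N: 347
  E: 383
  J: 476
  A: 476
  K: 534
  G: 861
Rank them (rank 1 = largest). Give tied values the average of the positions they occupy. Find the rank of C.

4

Sorted (descending): 861, 534, 476, 476, 476, 383, 347, 284
The 3 values of 476 occupy positions 3–5 → average rank 4.
C has value 476 → rank 4.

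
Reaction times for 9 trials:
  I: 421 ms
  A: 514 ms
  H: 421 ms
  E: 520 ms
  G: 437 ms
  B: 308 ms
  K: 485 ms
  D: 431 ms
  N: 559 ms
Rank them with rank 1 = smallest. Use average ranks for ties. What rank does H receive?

Sorted (ascending): 308, 421, 421, 431, 437, 485, 514, 520, 559
The 2 values of 421 occupy positions 2–3 → average rank (2+3)/2 = 2.5.
H has value 421 ms → rank 2.5.

2.5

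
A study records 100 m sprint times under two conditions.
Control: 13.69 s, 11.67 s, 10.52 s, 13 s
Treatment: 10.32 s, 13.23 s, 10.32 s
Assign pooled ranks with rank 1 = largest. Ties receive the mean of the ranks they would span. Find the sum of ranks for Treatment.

Sorted (descending): 13.69, 13.23, 13, 11.67, 10.52, 10.32, 10.32
The 2 values of 10.32 occupy positions 6–7 → average rank (6+7)/2 = 6.5.
Treatment values → pooled ranks: 10.32→6.5, 13.23→2, 10.32→6.5
Rank sum = 6.5 + 2 + 6.5 = 15

15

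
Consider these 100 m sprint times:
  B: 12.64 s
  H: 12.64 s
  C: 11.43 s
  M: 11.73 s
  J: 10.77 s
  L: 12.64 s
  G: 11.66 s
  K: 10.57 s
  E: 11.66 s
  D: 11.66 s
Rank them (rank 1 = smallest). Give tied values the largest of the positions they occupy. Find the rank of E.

6

Sorted (ascending): 10.57, 10.77, 11.43, 11.66, 11.66, 11.66, 11.73, 12.64, 12.64, 12.64
The 3 values of 11.66 occupy positions 4–6 → each gets rank 6.
The 3 values of 12.64 occupy positions 8–10 → each gets rank 10.
E has value 11.66 s → rank 6.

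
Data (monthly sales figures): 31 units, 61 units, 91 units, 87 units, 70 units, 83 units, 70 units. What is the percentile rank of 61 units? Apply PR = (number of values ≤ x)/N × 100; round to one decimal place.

N = 7.
Strictly below 61: 1. Equal to 61: 1.
PR = 2/7 × 100 = 28.6

28.6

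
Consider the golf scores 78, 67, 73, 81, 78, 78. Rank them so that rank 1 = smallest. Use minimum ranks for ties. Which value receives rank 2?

73

Sorted (ascending): 67, 73, 78, 78, 78, 81
The 3 values of 78 occupy positions 3–5 → each gets rank 3.
Rank 2 → value 73.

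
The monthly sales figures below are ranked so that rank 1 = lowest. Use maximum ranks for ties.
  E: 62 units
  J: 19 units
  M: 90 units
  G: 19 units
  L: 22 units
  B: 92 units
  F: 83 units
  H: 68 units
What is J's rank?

2

Sorted (ascending): 19, 19, 22, 62, 68, 83, 90, 92
The 2 values of 19 occupy positions 1–2 → each gets rank 2.
J has value 19 units → rank 2.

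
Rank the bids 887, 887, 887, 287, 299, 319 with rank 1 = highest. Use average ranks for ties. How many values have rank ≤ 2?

Sorted (descending): 887, 887, 887, 319, 299, 287
The 3 values of 887 occupy positions 1–3 → average rank 2.
Ranks ≤ 2: {2, 2, 2} → 3 values.

3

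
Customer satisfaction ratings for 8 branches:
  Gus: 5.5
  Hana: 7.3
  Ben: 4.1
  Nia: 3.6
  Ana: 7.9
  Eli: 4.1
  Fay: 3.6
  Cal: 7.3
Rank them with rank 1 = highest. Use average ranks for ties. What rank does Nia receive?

Sorted (descending): 7.9, 7.3, 7.3, 5.5, 4.1, 4.1, 3.6, 3.6
The 2 values of 7.3 occupy positions 2–3 → average rank (2+3)/2 = 2.5.
The 2 values of 4.1 occupy positions 5–6 → average rank (5+6)/2 = 5.5.
The 2 values of 3.6 occupy positions 7–8 → average rank (7+8)/2 = 7.5.
Nia has value 3.6 → rank 7.5.

7.5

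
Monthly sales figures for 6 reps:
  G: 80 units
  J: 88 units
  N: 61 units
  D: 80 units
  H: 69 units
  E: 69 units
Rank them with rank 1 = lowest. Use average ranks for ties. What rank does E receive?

2.5

Sorted (ascending): 61, 69, 69, 80, 80, 88
The 2 values of 69 occupy positions 2–3 → average rank (2+3)/2 = 2.5.
The 2 values of 80 occupy positions 4–5 → average rank (4+5)/2 = 4.5.
E has value 69 units → rank 2.5.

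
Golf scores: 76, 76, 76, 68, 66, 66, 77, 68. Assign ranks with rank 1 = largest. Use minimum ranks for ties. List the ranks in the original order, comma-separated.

Sorted (descending): 77, 76, 76, 76, 68, 68, 66, 66
The 3 values of 76 occupy positions 2–4 → each gets rank 2.
The 2 values of 68 occupy positions 5–6 → each gets rank 5.
The 2 values of 66 occupy positions 7–8 → each gets rank 7.

2, 2, 2, 5, 7, 7, 1, 5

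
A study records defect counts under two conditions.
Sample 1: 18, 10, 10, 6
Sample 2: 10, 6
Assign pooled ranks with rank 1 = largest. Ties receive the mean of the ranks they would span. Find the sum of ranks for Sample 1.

Sorted (descending): 18, 10, 10, 10, 6, 6
The 3 values of 10 occupy positions 2–4 → average rank 3.
The 2 values of 6 occupy positions 5–6 → average rank (5+6)/2 = 5.5.
Sample 1 values → pooled ranks: 18→1, 10→3, 10→3, 6→5.5
Rank sum = 1 + 3 + 3 + 5.5 = 12.5

12.5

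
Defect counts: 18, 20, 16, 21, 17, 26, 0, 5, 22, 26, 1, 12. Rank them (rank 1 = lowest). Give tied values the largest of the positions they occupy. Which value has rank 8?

Sorted (ascending): 0, 1, 5, 12, 16, 17, 18, 20, 21, 22, 26, 26
The 2 values of 26 occupy positions 11–12 → each gets rank 12.
Rank 8 → value 20.

20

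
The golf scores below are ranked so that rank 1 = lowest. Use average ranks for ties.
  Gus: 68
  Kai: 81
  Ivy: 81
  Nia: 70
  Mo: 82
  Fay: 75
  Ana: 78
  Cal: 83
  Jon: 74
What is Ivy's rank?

6.5

Sorted (ascending): 68, 70, 74, 75, 78, 81, 81, 82, 83
The 2 values of 81 occupy positions 6–7 → average rank (6+7)/2 = 6.5.
Ivy has value 81 → rank 6.5.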